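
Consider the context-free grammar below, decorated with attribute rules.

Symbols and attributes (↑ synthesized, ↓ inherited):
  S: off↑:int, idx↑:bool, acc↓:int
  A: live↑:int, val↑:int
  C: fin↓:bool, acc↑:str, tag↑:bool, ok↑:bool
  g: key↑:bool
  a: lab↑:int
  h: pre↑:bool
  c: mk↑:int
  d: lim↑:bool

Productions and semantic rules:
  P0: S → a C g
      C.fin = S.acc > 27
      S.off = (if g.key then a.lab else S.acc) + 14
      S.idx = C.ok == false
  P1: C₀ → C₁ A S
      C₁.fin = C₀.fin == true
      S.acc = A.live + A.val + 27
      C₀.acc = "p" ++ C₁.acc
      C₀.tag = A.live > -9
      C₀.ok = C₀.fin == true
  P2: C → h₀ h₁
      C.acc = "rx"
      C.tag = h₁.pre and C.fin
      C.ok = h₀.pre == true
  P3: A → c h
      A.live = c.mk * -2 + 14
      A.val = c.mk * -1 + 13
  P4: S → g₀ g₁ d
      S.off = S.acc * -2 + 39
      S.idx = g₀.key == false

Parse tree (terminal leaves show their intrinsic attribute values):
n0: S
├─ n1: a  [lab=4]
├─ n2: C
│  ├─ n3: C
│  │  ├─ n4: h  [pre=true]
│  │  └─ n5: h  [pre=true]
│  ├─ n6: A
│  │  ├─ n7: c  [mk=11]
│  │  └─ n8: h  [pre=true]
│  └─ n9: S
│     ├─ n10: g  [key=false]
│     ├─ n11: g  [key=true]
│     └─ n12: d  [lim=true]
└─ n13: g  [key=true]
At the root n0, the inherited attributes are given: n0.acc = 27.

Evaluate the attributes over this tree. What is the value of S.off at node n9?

-3

1. n0.acc = 27  [given at root]
2. n1.lab = 4  [terminal]
3. n2.fin = false  [S.acc > 27]
4. n3.fin = false  [C₀.fin == true]
5. n4.pre = true  [terminal]
6. n5.pre = true  [terminal]
7. n3.acc = "rx"  ["rx"]
8. n3.tag = false  [h₁.pre and C.fin]
9. n3.ok = true  [h₀.pre == true]
10. n7.mk = 11  [terminal]
11. n8.pre = true  [terminal]
12. n6.live = -8  [c.mk * -2 + 14]
13. n6.val = 2  [c.mk * -1 + 13]
14. n9.acc = 21  [A.live + A.val + 27]
15. n10.key = false  [terminal]
16. n11.key = true  [terminal]
17. n12.lim = true  [terminal]
18. n9.off = -3  [S.acc * -2 + 39]
19. n9.idx = true  [g₀.key == false]
20. n2.acc = "prx"  ["p" ++ C₁.acc]
21. n2.tag = true  [A.live > -9]
22. n2.ok = false  [C₀.fin == true]
23. n13.key = true  [terminal]
24. n0.off = 18  [(if g.key then a.lab else S.acc) + 14]
25. n0.idx = true  [C.ok == false]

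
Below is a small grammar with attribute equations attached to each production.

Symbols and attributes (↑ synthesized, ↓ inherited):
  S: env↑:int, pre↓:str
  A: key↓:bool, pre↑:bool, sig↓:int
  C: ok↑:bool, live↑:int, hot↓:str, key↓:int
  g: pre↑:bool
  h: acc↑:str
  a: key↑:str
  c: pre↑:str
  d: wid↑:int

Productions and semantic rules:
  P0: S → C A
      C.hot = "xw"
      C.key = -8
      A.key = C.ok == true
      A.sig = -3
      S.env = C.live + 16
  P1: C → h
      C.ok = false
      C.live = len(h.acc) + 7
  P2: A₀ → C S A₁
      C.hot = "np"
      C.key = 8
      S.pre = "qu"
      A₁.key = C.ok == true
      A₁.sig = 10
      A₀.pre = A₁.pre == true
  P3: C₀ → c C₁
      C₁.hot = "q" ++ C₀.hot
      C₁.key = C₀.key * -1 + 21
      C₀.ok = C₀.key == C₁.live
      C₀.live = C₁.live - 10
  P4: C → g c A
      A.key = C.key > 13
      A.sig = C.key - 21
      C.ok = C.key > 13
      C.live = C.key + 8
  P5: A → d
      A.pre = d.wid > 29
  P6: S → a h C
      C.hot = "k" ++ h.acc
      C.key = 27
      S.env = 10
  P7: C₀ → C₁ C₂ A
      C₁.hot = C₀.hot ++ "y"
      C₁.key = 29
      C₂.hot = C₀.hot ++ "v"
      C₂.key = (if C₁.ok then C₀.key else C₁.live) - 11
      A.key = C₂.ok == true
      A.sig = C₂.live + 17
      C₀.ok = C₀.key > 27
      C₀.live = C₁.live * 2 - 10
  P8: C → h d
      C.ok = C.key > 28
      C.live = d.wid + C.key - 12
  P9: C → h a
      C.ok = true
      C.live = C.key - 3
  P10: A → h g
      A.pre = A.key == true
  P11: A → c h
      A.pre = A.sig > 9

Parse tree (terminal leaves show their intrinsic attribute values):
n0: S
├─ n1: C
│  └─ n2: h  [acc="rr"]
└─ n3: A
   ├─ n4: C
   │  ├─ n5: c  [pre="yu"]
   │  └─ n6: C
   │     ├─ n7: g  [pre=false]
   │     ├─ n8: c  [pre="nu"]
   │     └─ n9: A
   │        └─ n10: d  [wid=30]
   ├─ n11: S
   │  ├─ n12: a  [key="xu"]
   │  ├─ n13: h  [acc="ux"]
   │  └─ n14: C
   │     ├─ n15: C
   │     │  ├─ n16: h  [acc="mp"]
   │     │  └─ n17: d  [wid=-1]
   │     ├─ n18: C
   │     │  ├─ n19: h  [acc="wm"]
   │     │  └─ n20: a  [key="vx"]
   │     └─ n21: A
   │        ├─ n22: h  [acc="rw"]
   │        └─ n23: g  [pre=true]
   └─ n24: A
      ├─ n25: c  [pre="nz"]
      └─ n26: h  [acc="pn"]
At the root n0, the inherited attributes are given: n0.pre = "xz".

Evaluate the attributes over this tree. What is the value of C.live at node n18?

1. n0.pre = "xz"  [given at root]
2. n1.hot = "xw"  ["xw"]
3. n1.key = -8  [-8]
4. n2.acc = "rr"  [terminal]
5. n1.ok = false  [false]
6. n1.live = 9  [len(h.acc) + 7]
7. n3.key = false  [C.ok == true]
8. n3.sig = -3  [-3]
9. n4.hot = "np"  ["np"]
10. n4.key = 8  [8]
11. n5.pre = "yu"  [terminal]
12. n6.hot = "qnp"  ["q" ++ C₀.hot]
13. n6.key = 13  [C₀.key * -1 + 21]
14. n7.pre = false  [terminal]
15. n8.pre = "nu"  [terminal]
16. n9.key = false  [C.key > 13]
17. n9.sig = -8  [C.key - 21]
18. n10.wid = 30  [terminal]
19. n9.pre = true  [d.wid > 29]
20. n6.ok = false  [C.key > 13]
21. n6.live = 21  [C.key + 8]
22. n4.ok = false  [C₀.key == C₁.live]
23. n4.live = 11  [C₁.live - 10]
24. n11.pre = "qu"  ["qu"]
25. n12.key = "xu"  [terminal]
26. n13.acc = "ux"  [terminal]
27. n14.hot = "kux"  ["k" ++ h.acc]
28. n14.key = 27  [27]
29. n15.hot = "kuxy"  [C₀.hot ++ "y"]
30. n15.key = 29  [29]
31. n16.acc = "mp"  [terminal]
32. n17.wid = -1  [terminal]
33. n15.ok = true  [C.key > 28]
34. n15.live = 16  [d.wid + C.key - 12]
35. n18.hot = "kuxv"  [C₀.hot ++ "v"]
36. n18.key = 16  [(if C₁.ok then C₀.key else C₁.live) - 11]
37. n19.acc = "wm"  [terminal]
38. n20.key = "vx"  [terminal]
39. n18.ok = true  [true]
40. n18.live = 13  [C.key - 3]
41. n21.key = true  [C₂.ok == true]
42. n21.sig = 30  [C₂.live + 17]
43. n22.acc = "rw"  [terminal]
44. n23.pre = true  [terminal]
45. n21.pre = true  [A.key == true]
46. n14.ok = false  [C₀.key > 27]
47. n14.live = 22  [C₁.live * 2 - 10]
48. n11.env = 10  [10]
49. n24.key = false  [C.ok == true]
50. n24.sig = 10  [10]
51. n25.pre = "nz"  [terminal]
52. n26.acc = "pn"  [terminal]
53. n24.pre = true  [A.sig > 9]
54. n3.pre = true  [A₁.pre == true]
55. n0.env = 25  [C.live + 16]

13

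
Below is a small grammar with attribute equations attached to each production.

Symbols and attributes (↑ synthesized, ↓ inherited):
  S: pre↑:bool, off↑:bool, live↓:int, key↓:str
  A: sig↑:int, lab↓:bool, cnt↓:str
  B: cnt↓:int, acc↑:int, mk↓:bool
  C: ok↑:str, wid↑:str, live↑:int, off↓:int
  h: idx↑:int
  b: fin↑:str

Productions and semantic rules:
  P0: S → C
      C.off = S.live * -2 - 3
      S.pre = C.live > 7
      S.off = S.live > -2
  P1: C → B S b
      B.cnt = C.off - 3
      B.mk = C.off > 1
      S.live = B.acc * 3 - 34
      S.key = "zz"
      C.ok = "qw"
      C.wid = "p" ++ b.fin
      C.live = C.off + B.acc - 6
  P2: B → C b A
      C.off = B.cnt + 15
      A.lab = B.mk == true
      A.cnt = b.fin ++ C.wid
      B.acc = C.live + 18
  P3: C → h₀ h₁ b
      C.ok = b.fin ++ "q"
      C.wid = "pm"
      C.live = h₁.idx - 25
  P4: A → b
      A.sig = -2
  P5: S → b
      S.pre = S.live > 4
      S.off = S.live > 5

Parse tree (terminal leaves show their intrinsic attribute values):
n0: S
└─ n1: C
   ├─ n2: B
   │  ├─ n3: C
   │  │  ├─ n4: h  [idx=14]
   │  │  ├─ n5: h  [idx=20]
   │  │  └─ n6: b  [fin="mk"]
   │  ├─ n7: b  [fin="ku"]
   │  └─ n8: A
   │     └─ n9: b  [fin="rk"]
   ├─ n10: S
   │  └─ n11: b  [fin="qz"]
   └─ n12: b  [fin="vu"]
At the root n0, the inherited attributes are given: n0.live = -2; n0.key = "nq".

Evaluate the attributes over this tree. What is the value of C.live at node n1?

8

1. n0.live = -2  [given at root]
2. n0.key = "nq"  [given at root]
3. n1.off = 1  [S.live * -2 - 3]
4. n2.cnt = -2  [C.off - 3]
5. n2.mk = false  [C.off > 1]
6. n3.off = 13  [B.cnt + 15]
7. n4.idx = 14  [terminal]
8. n5.idx = 20  [terminal]
9. n6.fin = "mk"  [terminal]
10. n3.ok = "mkq"  [b.fin ++ "q"]
11. n3.wid = "pm"  ["pm"]
12. n3.live = -5  [h₁.idx - 25]
13. n7.fin = "ku"  [terminal]
14. n8.lab = false  [B.mk == true]
15. n8.cnt = "kupm"  [b.fin ++ C.wid]
16. n9.fin = "rk"  [terminal]
17. n8.sig = -2  [-2]
18. n2.acc = 13  [C.live + 18]
19. n10.live = 5  [B.acc * 3 - 34]
20. n10.key = "zz"  ["zz"]
21. n11.fin = "qz"  [terminal]
22. n10.pre = true  [S.live > 4]
23. n10.off = false  [S.live > 5]
24. n12.fin = "vu"  [terminal]
25. n1.ok = "qw"  ["qw"]
26. n1.wid = "pvu"  ["p" ++ b.fin]
27. n1.live = 8  [C.off + B.acc - 6]
28. n0.pre = true  [C.live > 7]
29. n0.off = false  [S.live > -2]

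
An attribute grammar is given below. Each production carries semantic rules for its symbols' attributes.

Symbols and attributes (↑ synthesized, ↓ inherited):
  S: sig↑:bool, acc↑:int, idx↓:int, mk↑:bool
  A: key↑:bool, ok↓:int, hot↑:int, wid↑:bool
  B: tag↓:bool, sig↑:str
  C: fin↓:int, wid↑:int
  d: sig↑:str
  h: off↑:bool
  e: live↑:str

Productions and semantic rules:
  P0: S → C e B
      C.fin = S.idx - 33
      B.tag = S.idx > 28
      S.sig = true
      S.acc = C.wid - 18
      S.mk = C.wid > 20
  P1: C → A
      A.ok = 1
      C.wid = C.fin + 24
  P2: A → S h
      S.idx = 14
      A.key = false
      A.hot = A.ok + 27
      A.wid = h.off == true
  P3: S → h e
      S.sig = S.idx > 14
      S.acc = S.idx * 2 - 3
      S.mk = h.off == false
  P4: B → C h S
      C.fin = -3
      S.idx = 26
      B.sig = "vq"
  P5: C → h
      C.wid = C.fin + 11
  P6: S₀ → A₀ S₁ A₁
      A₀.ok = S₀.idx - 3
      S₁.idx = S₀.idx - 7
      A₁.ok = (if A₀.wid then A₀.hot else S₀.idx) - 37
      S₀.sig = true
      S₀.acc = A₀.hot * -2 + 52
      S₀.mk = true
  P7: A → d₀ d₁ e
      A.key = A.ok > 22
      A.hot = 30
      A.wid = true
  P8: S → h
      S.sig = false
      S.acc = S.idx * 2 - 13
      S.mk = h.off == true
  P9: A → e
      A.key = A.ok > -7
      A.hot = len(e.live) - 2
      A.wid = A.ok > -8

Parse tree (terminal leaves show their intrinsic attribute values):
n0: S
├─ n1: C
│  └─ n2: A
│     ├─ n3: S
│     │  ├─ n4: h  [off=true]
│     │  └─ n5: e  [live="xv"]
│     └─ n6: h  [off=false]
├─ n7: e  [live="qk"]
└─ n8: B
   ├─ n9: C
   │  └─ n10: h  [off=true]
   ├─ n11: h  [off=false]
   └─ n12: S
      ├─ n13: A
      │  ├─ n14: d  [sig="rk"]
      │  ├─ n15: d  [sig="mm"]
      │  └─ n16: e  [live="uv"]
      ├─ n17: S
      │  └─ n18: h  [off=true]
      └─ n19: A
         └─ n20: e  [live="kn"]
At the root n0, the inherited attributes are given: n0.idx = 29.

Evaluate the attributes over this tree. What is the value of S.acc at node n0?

1. n0.idx = 29  [given at root]
2. n1.fin = -4  [S.idx - 33]
3. n2.ok = 1  [1]
4. n3.idx = 14  [14]
5. n4.off = true  [terminal]
6. n5.live = "xv"  [terminal]
7. n3.sig = false  [S.idx > 14]
8. n3.acc = 25  [S.idx * 2 - 3]
9. n3.mk = false  [h.off == false]
10. n6.off = false  [terminal]
11. n2.key = false  [false]
12. n2.hot = 28  [A.ok + 27]
13. n2.wid = false  [h.off == true]
14. n1.wid = 20  [C.fin + 24]
15. n7.live = "qk"  [terminal]
16. n8.tag = true  [S.idx > 28]
17. n9.fin = -3  [-3]
18. n10.off = true  [terminal]
19. n9.wid = 8  [C.fin + 11]
20. n11.off = false  [terminal]
21. n12.idx = 26  [26]
22. n13.ok = 23  [S₀.idx - 3]
23. n14.sig = "rk"  [terminal]
24. n15.sig = "mm"  [terminal]
25. n16.live = "uv"  [terminal]
26. n13.key = true  [A.ok > 22]
27. n13.hot = 30  [30]
28. n13.wid = true  [true]
29. n17.idx = 19  [S₀.idx - 7]
30. n18.off = true  [terminal]
31. n17.sig = false  [false]
32. n17.acc = 25  [S.idx * 2 - 13]
33. n17.mk = true  [h.off == true]
34. n19.ok = -7  [(if A₀.wid then A₀.hot else S₀.idx) - 37]
35. n20.live = "kn"  [terminal]
36. n19.key = false  [A.ok > -7]
37. n19.hot = 0  [len(e.live) - 2]
38. n19.wid = true  [A.ok > -8]
39. n12.sig = true  [true]
40. n12.acc = -8  [A₀.hot * -2 + 52]
41. n12.mk = true  [true]
42. n8.sig = "vq"  ["vq"]
43. n0.sig = true  [true]
44. n0.acc = 2  [C.wid - 18]
45. n0.mk = false  [C.wid > 20]

2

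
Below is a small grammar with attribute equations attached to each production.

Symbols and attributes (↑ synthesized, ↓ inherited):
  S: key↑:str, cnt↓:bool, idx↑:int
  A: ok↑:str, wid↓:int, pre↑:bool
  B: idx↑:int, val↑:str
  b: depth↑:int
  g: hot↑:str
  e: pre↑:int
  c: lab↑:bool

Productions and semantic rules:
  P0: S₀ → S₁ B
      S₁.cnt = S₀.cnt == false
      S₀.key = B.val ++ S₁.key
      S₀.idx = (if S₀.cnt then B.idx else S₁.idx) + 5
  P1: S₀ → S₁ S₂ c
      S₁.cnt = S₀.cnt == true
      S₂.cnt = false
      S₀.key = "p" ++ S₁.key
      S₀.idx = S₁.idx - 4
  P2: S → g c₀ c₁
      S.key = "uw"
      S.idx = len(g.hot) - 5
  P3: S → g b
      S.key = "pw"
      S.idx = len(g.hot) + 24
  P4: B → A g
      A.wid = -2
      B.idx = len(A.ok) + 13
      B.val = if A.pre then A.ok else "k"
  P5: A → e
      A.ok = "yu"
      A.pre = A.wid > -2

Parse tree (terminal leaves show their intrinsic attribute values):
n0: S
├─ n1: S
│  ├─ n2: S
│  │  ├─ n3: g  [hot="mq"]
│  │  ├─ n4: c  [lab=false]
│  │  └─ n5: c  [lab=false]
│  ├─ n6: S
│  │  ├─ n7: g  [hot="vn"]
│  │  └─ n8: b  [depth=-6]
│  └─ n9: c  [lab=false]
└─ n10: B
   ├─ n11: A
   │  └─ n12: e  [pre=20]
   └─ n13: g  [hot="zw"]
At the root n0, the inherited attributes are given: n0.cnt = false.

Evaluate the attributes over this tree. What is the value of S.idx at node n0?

1. n0.cnt = false  [given at root]
2. n1.cnt = true  [S₀.cnt == false]
3. n2.cnt = true  [S₀.cnt == true]
4. n3.hot = "mq"  [terminal]
5. n4.lab = false  [terminal]
6. n5.lab = false  [terminal]
7. n2.key = "uw"  ["uw"]
8. n2.idx = -3  [len(g.hot) - 5]
9. n6.cnt = false  [false]
10. n7.hot = "vn"  [terminal]
11. n8.depth = -6  [terminal]
12. n6.key = "pw"  ["pw"]
13. n6.idx = 26  [len(g.hot) + 24]
14. n9.lab = false  [terminal]
15. n1.key = "puw"  ["p" ++ S₁.key]
16. n1.idx = -7  [S₁.idx - 4]
17. n11.wid = -2  [-2]
18. n12.pre = 20  [terminal]
19. n11.ok = "yu"  ["yu"]
20. n11.pre = false  [A.wid > -2]
21. n13.hot = "zw"  [terminal]
22. n10.idx = 15  [len(A.ok) + 13]
23. n10.val = "k"  [if A.pre then A.ok else "k"]
24. n0.key = "kpuw"  [B.val ++ S₁.key]
25. n0.idx = -2  [(if S₀.cnt then B.idx else S₁.idx) + 5]

-2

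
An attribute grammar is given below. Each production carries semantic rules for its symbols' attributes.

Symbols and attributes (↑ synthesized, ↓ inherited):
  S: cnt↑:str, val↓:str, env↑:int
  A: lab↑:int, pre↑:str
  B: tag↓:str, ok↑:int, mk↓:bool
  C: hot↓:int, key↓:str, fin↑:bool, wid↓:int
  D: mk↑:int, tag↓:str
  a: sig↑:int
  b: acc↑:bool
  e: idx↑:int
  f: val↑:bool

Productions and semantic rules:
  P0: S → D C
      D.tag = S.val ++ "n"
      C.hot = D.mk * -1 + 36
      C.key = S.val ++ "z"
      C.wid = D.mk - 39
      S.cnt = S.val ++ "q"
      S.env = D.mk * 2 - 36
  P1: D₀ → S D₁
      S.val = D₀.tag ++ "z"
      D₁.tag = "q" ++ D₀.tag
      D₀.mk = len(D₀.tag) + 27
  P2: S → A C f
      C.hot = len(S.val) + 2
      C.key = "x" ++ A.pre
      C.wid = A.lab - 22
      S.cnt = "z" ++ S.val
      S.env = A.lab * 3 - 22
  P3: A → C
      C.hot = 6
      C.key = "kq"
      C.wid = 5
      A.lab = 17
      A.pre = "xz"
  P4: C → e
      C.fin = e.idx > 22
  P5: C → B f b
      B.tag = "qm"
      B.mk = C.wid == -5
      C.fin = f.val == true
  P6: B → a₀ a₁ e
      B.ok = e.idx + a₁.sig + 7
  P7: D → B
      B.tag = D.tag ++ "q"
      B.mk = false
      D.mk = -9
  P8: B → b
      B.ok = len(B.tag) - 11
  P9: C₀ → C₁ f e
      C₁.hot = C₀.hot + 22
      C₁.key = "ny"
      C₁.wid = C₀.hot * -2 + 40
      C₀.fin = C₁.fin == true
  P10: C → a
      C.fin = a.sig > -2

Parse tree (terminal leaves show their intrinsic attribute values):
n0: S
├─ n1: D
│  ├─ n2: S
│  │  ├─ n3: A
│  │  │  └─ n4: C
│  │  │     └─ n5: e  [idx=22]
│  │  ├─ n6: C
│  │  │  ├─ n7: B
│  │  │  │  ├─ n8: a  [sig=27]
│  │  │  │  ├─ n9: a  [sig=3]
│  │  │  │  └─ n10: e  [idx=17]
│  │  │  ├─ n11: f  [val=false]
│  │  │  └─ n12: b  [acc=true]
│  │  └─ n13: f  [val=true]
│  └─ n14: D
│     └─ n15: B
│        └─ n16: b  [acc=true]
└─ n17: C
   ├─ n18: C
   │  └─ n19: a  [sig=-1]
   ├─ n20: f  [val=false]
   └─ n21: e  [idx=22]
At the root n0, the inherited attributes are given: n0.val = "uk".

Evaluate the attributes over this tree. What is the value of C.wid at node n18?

28

1. n0.val = "uk"  [given at root]
2. n1.tag = "ukn"  [S.val ++ "n"]
3. n2.val = "uknz"  [D₀.tag ++ "z"]
4. n4.hot = 6  [6]
5. n4.key = "kq"  ["kq"]
6. n4.wid = 5  [5]
7. n5.idx = 22  [terminal]
8. n4.fin = false  [e.idx > 22]
9. n3.lab = 17  [17]
10. n3.pre = "xz"  ["xz"]
11. n6.hot = 6  [len(S.val) + 2]
12. n6.key = "xxz"  ["x" ++ A.pre]
13. n6.wid = -5  [A.lab - 22]
14. n7.tag = "qm"  ["qm"]
15. n7.mk = true  [C.wid == -5]
16. n8.sig = 27  [terminal]
17. n9.sig = 3  [terminal]
18. n10.idx = 17  [terminal]
19. n7.ok = 27  [e.idx + a₁.sig + 7]
20. n11.val = false  [terminal]
21. n12.acc = true  [terminal]
22. n6.fin = false  [f.val == true]
23. n13.val = true  [terminal]
24. n2.cnt = "zuknz"  ["z" ++ S.val]
25. n2.env = 29  [A.lab * 3 - 22]
26. n14.tag = "qukn"  ["q" ++ D₀.tag]
27. n15.tag = "quknq"  [D.tag ++ "q"]
28. n15.mk = false  [false]
29. n16.acc = true  [terminal]
30. n15.ok = -6  [len(B.tag) - 11]
31. n14.mk = -9  [-9]
32. n1.mk = 30  [len(D₀.tag) + 27]
33. n17.hot = 6  [D.mk * -1 + 36]
34. n17.key = "ukz"  [S.val ++ "z"]
35. n17.wid = -9  [D.mk - 39]
36. n18.hot = 28  [C₀.hot + 22]
37. n18.key = "ny"  ["ny"]
38. n18.wid = 28  [C₀.hot * -2 + 40]
39. n19.sig = -1  [terminal]
40. n18.fin = true  [a.sig > -2]
41. n20.val = false  [terminal]
42. n21.idx = 22  [terminal]
43. n17.fin = true  [C₁.fin == true]
44. n0.cnt = "ukq"  [S.val ++ "q"]
45. n0.env = 24  [D.mk * 2 - 36]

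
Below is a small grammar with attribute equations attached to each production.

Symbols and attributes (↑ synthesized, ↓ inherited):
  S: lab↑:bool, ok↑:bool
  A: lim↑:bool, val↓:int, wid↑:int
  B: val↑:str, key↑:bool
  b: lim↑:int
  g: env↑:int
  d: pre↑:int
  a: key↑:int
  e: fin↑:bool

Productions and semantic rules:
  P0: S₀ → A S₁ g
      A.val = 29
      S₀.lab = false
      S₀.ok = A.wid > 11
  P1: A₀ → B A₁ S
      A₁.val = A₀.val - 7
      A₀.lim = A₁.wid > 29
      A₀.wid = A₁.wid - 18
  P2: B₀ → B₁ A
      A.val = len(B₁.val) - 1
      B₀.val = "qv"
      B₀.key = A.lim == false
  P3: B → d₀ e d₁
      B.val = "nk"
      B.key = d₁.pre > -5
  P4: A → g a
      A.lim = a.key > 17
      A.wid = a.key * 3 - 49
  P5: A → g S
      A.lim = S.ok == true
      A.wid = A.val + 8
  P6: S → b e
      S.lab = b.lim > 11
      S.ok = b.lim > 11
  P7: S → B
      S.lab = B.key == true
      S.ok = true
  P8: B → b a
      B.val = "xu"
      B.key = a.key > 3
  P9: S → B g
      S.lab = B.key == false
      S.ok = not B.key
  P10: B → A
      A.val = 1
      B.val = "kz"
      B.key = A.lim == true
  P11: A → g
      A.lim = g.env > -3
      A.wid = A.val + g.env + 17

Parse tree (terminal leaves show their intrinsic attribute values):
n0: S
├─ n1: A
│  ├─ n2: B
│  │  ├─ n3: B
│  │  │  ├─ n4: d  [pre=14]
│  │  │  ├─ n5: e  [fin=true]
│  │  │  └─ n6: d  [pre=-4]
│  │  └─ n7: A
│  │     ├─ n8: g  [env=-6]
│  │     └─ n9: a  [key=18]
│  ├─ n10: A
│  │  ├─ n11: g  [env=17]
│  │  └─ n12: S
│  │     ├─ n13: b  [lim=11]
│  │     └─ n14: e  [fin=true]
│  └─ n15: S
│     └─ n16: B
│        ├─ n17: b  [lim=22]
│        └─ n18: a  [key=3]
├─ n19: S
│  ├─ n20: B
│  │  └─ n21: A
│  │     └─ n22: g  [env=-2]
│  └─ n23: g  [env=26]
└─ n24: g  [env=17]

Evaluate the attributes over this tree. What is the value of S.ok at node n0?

true

1. n1.val = 29  [29]
2. n4.pre = 14  [terminal]
3. n5.fin = true  [terminal]
4. n6.pre = -4  [terminal]
5. n3.val = "nk"  ["nk"]
6. n3.key = true  [d₁.pre > -5]
7. n7.val = 1  [len(B₁.val) - 1]
8. n8.env = -6  [terminal]
9. n9.key = 18  [terminal]
10. n7.lim = true  [a.key > 17]
11. n7.wid = 5  [a.key * 3 - 49]
12. n2.val = "qv"  ["qv"]
13. n2.key = false  [A.lim == false]
14. n10.val = 22  [A₀.val - 7]
15. n11.env = 17  [terminal]
16. n13.lim = 11  [terminal]
17. n14.fin = true  [terminal]
18. n12.lab = false  [b.lim > 11]
19. n12.ok = false  [b.lim > 11]
20. n10.lim = false  [S.ok == true]
21. n10.wid = 30  [A.val + 8]
22. n17.lim = 22  [terminal]
23. n18.key = 3  [terminal]
24. n16.val = "xu"  ["xu"]
25. n16.key = false  [a.key > 3]
26. n15.lab = false  [B.key == true]
27. n15.ok = true  [true]
28. n1.lim = true  [A₁.wid > 29]
29. n1.wid = 12  [A₁.wid - 18]
30. n21.val = 1  [1]
31. n22.env = -2  [terminal]
32. n21.lim = true  [g.env > -3]
33. n21.wid = 16  [A.val + g.env + 17]
34. n20.val = "kz"  ["kz"]
35. n20.key = true  [A.lim == true]
36. n23.env = 26  [terminal]
37. n19.lab = false  [B.key == false]
38. n19.ok = false  [not B.key]
39. n24.env = 17  [terminal]
40. n0.lab = false  [false]
41. n0.ok = true  [A.wid > 11]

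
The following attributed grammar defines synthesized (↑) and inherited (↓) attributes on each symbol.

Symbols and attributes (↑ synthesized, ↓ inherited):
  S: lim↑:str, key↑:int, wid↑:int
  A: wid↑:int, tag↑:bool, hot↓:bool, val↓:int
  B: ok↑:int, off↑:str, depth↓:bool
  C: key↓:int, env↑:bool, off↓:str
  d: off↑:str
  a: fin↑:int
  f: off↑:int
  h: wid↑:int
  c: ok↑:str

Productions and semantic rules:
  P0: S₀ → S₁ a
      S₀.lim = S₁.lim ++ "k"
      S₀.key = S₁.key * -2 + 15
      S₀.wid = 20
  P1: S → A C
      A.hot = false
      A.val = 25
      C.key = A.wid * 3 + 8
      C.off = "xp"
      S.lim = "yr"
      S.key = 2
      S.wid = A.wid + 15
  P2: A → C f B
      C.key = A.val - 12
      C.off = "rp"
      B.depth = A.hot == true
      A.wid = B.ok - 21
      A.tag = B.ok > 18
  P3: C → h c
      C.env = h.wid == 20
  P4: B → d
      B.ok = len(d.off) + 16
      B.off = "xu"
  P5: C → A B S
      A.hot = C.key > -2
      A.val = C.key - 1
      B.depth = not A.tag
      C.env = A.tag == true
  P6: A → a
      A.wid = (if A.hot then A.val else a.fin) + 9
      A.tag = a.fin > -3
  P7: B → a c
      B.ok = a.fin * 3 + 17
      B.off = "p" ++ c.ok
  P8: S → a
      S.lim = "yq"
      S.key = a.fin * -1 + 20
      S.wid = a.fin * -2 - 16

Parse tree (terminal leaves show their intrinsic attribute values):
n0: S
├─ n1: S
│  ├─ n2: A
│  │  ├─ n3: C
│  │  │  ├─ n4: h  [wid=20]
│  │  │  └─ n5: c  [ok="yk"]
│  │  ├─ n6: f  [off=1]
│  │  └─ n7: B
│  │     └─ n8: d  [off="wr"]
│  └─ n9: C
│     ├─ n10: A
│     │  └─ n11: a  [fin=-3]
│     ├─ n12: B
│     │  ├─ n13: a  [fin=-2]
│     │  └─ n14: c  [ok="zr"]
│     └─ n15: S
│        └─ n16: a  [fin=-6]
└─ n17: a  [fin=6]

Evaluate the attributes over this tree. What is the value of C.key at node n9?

1. n2.hot = false  [false]
2. n2.val = 25  [25]
3. n3.key = 13  [A.val - 12]
4. n3.off = "rp"  ["rp"]
5. n4.wid = 20  [terminal]
6. n5.ok = "yk"  [terminal]
7. n3.env = true  [h.wid == 20]
8. n6.off = 1  [terminal]
9. n7.depth = false  [A.hot == true]
10. n8.off = "wr"  [terminal]
11. n7.ok = 18  [len(d.off) + 16]
12. n7.off = "xu"  ["xu"]
13. n2.wid = -3  [B.ok - 21]
14. n2.tag = false  [B.ok > 18]
15. n9.key = -1  [A.wid * 3 + 8]
16. n9.off = "xp"  ["xp"]
17. n10.hot = true  [C.key > -2]
18. n10.val = -2  [C.key - 1]
19. n11.fin = -3  [terminal]
20. n10.wid = 7  [(if A.hot then A.val else a.fin) + 9]
21. n10.tag = false  [a.fin > -3]
22. n12.depth = true  [not A.tag]
23. n13.fin = -2  [terminal]
24. n14.ok = "zr"  [terminal]
25. n12.ok = 11  [a.fin * 3 + 17]
26. n12.off = "pzr"  ["p" ++ c.ok]
27. n16.fin = -6  [terminal]
28. n15.lim = "yq"  ["yq"]
29. n15.key = 26  [a.fin * -1 + 20]
30. n15.wid = -4  [a.fin * -2 - 16]
31. n9.env = false  [A.tag == true]
32. n1.lim = "yr"  ["yr"]
33. n1.key = 2  [2]
34. n1.wid = 12  [A.wid + 15]
35. n17.fin = 6  [terminal]
36. n0.lim = "yrk"  [S₁.lim ++ "k"]
37. n0.key = 11  [S₁.key * -2 + 15]
38. n0.wid = 20  [20]

-1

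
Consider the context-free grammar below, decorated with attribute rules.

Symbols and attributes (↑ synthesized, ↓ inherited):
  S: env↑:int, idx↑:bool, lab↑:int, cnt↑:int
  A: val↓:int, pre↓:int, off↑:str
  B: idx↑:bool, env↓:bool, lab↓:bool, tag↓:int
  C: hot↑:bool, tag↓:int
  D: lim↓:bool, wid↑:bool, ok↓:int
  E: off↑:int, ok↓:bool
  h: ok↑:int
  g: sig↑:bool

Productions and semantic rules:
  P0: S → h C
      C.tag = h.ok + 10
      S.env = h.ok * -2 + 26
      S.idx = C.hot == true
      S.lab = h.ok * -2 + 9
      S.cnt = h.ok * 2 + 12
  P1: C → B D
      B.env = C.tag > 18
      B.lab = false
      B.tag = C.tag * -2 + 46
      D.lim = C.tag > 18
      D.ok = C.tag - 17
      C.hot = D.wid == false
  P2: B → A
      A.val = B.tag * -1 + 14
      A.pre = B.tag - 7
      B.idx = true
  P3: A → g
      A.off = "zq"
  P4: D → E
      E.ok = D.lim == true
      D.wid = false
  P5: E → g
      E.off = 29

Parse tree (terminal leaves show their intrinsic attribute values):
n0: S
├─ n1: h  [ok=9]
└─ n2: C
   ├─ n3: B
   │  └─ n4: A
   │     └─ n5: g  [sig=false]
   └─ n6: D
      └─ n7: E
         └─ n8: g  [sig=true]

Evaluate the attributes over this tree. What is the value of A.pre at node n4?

1

1. n1.ok = 9  [terminal]
2. n2.tag = 19  [h.ok + 10]
3. n3.env = true  [C.tag > 18]
4. n3.lab = false  [false]
5. n3.tag = 8  [C.tag * -2 + 46]
6. n4.val = 6  [B.tag * -1 + 14]
7. n4.pre = 1  [B.tag - 7]
8. n5.sig = false  [terminal]
9. n4.off = "zq"  ["zq"]
10. n3.idx = true  [true]
11. n6.lim = true  [C.tag > 18]
12. n6.ok = 2  [C.tag - 17]
13. n7.ok = true  [D.lim == true]
14. n8.sig = true  [terminal]
15. n7.off = 29  [29]
16. n6.wid = false  [false]
17. n2.hot = true  [D.wid == false]
18. n0.env = 8  [h.ok * -2 + 26]
19. n0.idx = true  [C.hot == true]
20. n0.lab = -9  [h.ok * -2 + 9]
21. n0.cnt = 30  [h.ok * 2 + 12]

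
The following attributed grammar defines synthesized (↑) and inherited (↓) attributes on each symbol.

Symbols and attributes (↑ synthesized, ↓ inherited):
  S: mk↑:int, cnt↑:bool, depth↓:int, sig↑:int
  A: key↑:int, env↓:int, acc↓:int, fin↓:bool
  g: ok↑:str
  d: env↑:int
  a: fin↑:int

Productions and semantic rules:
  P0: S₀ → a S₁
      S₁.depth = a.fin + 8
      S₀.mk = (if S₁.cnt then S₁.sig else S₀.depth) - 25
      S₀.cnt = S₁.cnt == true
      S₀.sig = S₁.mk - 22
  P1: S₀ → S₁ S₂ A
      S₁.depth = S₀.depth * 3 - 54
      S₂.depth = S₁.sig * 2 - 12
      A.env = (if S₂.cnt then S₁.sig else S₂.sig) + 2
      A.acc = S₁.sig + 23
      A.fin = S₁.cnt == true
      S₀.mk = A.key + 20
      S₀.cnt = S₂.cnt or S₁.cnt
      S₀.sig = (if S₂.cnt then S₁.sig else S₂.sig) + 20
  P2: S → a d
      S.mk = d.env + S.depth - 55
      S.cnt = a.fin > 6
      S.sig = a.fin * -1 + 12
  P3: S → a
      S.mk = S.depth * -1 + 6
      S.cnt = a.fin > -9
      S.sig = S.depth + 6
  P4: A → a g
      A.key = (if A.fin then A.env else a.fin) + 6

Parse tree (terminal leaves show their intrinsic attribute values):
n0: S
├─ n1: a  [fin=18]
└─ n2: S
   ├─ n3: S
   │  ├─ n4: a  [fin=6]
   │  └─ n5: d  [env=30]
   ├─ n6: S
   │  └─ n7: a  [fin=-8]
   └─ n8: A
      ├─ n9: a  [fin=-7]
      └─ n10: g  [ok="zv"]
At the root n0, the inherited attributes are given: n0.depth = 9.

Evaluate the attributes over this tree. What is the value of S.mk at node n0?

1

1. n0.depth = 9  [given at root]
2. n1.fin = 18  [terminal]
3. n2.depth = 26  [a.fin + 8]
4. n3.depth = 24  [S₀.depth * 3 - 54]
5. n4.fin = 6  [terminal]
6. n5.env = 30  [terminal]
7. n3.mk = -1  [d.env + S.depth - 55]
8. n3.cnt = false  [a.fin > 6]
9. n3.sig = 6  [a.fin * -1 + 12]
10. n6.depth = 0  [S₁.sig * 2 - 12]
11. n7.fin = -8  [terminal]
12. n6.mk = 6  [S.depth * -1 + 6]
13. n6.cnt = true  [a.fin > -9]
14. n6.sig = 6  [S.depth + 6]
15. n8.env = 8  [(if S₂.cnt then S₁.sig else S₂.sig) + 2]
16. n8.acc = 29  [S₁.sig + 23]
17. n8.fin = false  [S₁.cnt == true]
18. n9.fin = -7  [terminal]
19. n10.ok = "zv"  [terminal]
20. n8.key = -1  [(if A.fin then A.env else a.fin) + 6]
21. n2.mk = 19  [A.key + 20]
22. n2.cnt = true  [S₂.cnt or S₁.cnt]
23. n2.sig = 26  [(if S₂.cnt then S₁.sig else S₂.sig) + 20]
24. n0.mk = 1  [(if S₁.cnt then S₁.sig else S₀.depth) - 25]
25. n0.cnt = true  [S₁.cnt == true]
26. n0.sig = -3  [S₁.mk - 22]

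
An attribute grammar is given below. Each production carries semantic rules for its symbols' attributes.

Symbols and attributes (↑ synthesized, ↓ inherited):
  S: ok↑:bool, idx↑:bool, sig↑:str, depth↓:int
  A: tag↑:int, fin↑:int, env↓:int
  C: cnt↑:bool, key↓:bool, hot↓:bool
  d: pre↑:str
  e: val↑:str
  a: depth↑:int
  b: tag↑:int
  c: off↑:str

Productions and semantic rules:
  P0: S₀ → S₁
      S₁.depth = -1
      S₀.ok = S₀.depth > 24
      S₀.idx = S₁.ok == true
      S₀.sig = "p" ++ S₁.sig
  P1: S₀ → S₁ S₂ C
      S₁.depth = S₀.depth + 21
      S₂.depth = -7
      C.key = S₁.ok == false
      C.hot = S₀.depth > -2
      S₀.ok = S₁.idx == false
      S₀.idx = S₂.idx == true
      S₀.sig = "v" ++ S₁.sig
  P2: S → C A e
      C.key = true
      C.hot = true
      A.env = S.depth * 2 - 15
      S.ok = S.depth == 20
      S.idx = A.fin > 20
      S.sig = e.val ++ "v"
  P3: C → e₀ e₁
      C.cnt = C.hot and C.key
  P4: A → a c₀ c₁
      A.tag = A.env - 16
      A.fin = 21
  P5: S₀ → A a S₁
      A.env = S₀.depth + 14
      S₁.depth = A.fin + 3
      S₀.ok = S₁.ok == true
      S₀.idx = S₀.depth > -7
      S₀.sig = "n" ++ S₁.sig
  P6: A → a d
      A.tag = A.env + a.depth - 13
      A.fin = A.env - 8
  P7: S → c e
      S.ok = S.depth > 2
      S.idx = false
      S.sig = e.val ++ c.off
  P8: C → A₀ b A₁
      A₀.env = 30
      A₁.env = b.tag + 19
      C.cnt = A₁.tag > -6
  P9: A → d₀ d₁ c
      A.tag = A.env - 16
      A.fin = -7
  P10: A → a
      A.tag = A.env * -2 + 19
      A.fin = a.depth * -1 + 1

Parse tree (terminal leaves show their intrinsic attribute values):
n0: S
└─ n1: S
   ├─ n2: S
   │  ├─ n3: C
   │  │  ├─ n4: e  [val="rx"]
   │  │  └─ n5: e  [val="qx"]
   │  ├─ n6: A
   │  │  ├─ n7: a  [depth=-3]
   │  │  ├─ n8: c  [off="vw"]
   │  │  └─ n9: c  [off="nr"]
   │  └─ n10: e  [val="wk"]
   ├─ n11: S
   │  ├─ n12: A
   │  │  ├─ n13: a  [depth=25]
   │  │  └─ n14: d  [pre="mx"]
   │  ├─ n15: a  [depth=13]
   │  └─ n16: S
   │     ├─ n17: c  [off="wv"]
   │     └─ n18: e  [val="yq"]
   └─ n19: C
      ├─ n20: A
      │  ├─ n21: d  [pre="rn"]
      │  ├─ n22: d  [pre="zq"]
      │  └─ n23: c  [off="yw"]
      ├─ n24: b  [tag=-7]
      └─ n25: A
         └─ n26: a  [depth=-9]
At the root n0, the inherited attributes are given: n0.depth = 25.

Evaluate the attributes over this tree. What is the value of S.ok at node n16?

false

1. n0.depth = 25  [given at root]
2. n1.depth = -1  [-1]
3. n2.depth = 20  [S₀.depth + 21]
4. n3.key = true  [true]
5. n3.hot = true  [true]
6. n4.val = "rx"  [terminal]
7. n5.val = "qx"  [terminal]
8. n3.cnt = true  [C.hot and C.key]
9. n6.env = 25  [S.depth * 2 - 15]
10. n7.depth = -3  [terminal]
11. n8.off = "vw"  [terminal]
12. n9.off = "nr"  [terminal]
13. n6.tag = 9  [A.env - 16]
14. n6.fin = 21  [21]
15. n10.val = "wk"  [terminal]
16. n2.ok = true  [S.depth == 20]
17. n2.idx = true  [A.fin > 20]
18. n2.sig = "wkv"  [e.val ++ "v"]
19. n11.depth = -7  [-7]
20. n12.env = 7  [S₀.depth + 14]
21. n13.depth = 25  [terminal]
22. n14.pre = "mx"  [terminal]
23. n12.tag = 19  [A.env + a.depth - 13]
24. n12.fin = -1  [A.env - 8]
25. n15.depth = 13  [terminal]
26. n16.depth = 2  [A.fin + 3]
27. n17.off = "wv"  [terminal]
28. n18.val = "yq"  [terminal]
29. n16.ok = false  [S.depth > 2]
30. n16.idx = false  [false]
31. n16.sig = "yqwv"  [e.val ++ c.off]
32. n11.ok = false  [S₁.ok == true]
33. n11.idx = false  [S₀.depth > -7]
34. n11.sig = "nyqwv"  ["n" ++ S₁.sig]
35. n19.key = false  [S₁.ok == false]
36. n19.hot = true  [S₀.depth > -2]
37. n20.env = 30  [30]
38. n21.pre = "rn"  [terminal]
39. n22.pre = "zq"  [terminal]
40. n23.off = "yw"  [terminal]
41. n20.tag = 14  [A.env - 16]
42. n20.fin = -7  [-7]
43. n24.tag = -7  [terminal]
44. n25.env = 12  [b.tag + 19]
45. n26.depth = -9  [terminal]
46. n25.tag = -5  [A.env * -2 + 19]
47. n25.fin = 10  [a.depth * -1 + 1]
48. n19.cnt = true  [A₁.tag > -6]
49. n1.ok = false  [S₁.idx == false]
50. n1.idx = false  [S₂.idx == true]
51. n1.sig = "vwkv"  ["v" ++ S₁.sig]
52. n0.ok = true  [S₀.depth > 24]
53. n0.idx = false  [S₁.ok == true]
54. n0.sig = "pvwkv"  ["p" ++ S₁.sig]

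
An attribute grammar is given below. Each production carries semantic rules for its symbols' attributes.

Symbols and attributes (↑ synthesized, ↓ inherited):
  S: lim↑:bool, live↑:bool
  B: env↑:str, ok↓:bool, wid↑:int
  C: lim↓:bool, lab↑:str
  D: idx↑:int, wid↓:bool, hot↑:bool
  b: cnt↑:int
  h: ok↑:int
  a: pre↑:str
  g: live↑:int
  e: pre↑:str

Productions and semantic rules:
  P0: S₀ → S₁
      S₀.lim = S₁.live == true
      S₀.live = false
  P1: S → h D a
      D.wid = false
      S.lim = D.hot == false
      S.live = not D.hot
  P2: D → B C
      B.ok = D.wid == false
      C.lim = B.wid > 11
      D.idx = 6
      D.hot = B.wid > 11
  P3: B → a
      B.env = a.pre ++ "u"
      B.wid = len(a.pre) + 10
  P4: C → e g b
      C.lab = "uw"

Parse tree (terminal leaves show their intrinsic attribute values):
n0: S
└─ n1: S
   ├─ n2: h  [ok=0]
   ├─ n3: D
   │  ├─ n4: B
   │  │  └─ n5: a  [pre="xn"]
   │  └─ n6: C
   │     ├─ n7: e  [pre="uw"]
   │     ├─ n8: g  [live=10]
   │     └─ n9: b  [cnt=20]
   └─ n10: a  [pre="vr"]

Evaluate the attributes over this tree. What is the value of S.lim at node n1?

1. n2.ok = 0  [terminal]
2. n3.wid = false  [false]
3. n4.ok = true  [D.wid == false]
4. n5.pre = "xn"  [terminal]
5. n4.env = "xnu"  [a.pre ++ "u"]
6. n4.wid = 12  [len(a.pre) + 10]
7. n6.lim = true  [B.wid > 11]
8. n7.pre = "uw"  [terminal]
9. n8.live = 10  [terminal]
10. n9.cnt = 20  [terminal]
11. n6.lab = "uw"  ["uw"]
12. n3.idx = 6  [6]
13. n3.hot = true  [B.wid > 11]
14. n10.pre = "vr"  [terminal]
15. n1.lim = false  [D.hot == false]
16. n1.live = false  [not D.hot]
17. n0.lim = false  [S₁.live == true]
18. n0.live = false  [false]

false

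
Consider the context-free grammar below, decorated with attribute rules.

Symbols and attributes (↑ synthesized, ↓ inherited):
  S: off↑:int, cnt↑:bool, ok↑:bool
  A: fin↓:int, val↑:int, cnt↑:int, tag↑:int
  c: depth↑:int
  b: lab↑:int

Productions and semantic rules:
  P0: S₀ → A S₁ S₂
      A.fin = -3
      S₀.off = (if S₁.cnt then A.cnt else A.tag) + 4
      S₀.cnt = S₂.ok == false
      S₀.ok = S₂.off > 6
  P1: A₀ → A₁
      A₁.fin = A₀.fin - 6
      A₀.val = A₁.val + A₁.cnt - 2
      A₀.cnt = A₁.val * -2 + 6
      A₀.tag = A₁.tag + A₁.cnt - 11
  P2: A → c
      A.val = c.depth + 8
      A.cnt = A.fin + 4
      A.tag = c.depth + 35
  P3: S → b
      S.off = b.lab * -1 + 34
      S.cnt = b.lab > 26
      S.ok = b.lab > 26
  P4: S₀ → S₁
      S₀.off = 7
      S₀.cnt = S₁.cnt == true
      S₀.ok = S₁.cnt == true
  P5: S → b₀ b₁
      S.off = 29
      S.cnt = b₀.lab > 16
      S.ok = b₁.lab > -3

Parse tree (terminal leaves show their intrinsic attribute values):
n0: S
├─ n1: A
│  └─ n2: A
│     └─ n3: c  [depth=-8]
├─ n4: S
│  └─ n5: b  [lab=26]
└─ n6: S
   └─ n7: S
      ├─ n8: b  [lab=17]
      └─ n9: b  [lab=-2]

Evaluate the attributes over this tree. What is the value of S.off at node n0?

15

1. n1.fin = -3  [-3]
2. n2.fin = -9  [A₀.fin - 6]
3. n3.depth = -8  [terminal]
4. n2.val = 0  [c.depth + 8]
5. n2.cnt = -5  [A.fin + 4]
6. n2.tag = 27  [c.depth + 35]
7. n1.val = -7  [A₁.val + A₁.cnt - 2]
8. n1.cnt = 6  [A₁.val * -2 + 6]
9. n1.tag = 11  [A₁.tag + A₁.cnt - 11]
10. n5.lab = 26  [terminal]
11. n4.off = 8  [b.lab * -1 + 34]
12. n4.cnt = false  [b.lab > 26]
13. n4.ok = false  [b.lab > 26]
14. n8.lab = 17  [terminal]
15. n9.lab = -2  [terminal]
16. n7.off = 29  [29]
17. n7.cnt = true  [b₀.lab > 16]
18. n7.ok = true  [b₁.lab > -3]
19. n6.off = 7  [7]
20. n6.cnt = true  [S₁.cnt == true]
21. n6.ok = true  [S₁.cnt == true]
22. n0.off = 15  [(if S₁.cnt then A.cnt else A.tag) + 4]
23. n0.cnt = false  [S₂.ok == false]
24. n0.ok = true  [S₂.off > 6]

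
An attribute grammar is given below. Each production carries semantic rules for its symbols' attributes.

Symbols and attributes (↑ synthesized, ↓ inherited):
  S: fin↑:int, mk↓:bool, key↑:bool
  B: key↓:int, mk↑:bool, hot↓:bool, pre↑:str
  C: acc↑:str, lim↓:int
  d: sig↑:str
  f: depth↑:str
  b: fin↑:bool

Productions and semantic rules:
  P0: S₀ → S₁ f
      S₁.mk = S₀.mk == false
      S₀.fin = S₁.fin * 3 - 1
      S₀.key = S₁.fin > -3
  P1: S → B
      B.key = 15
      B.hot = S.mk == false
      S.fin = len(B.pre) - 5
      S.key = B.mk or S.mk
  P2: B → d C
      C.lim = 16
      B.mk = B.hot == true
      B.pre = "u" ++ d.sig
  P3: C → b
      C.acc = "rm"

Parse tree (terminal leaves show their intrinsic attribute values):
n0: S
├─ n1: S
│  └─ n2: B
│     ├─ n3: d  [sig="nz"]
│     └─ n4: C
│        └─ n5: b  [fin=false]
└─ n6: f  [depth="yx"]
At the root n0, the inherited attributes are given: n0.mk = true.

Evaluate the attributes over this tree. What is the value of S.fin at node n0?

1. n0.mk = true  [given at root]
2. n1.mk = false  [S₀.mk == false]
3. n2.key = 15  [15]
4. n2.hot = true  [S.mk == false]
5. n3.sig = "nz"  [terminal]
6. n4.lim = 16  [16]
7. n5.fin = false  [terminal]
8. n4.acc = "rm"  ["rm"]
9. n2.mk = true  [B.hot == true]
10. n2.pre = "unz"  ["u" ++ d.sig]
11. n1.fin = -2  [len(B.pre) - 5]
12. n1.key = true  [B.mk or S.mk]
13. n6.depth = "yx"  [terminal]
14. n0.fin = -7  [S₁.fin * 3 - 1]
15. n0.key = true  [S₁.fin > -3]

-7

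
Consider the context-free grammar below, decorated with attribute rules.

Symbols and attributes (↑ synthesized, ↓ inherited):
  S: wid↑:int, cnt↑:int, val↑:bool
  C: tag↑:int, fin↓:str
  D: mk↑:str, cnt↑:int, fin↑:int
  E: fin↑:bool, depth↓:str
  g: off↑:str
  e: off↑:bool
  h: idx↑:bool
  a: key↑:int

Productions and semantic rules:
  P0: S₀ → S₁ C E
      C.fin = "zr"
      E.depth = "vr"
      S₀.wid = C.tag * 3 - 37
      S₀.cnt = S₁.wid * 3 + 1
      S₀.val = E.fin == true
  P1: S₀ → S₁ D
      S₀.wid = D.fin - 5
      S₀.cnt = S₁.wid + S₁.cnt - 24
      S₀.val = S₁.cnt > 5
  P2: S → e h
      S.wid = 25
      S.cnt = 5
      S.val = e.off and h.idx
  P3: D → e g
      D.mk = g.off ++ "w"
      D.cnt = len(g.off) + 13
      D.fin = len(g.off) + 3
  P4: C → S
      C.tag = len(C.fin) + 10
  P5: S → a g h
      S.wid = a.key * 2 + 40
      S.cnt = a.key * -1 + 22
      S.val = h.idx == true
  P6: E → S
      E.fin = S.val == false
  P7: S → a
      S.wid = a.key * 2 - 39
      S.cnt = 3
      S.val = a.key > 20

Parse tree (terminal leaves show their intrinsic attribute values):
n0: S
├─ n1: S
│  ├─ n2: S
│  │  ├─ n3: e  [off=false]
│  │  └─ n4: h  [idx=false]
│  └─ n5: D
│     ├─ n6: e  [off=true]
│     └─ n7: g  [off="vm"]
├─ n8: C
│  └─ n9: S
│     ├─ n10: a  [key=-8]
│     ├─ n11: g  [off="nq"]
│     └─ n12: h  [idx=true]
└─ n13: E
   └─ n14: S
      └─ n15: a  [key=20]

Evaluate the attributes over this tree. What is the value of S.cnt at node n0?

1

1. n3.off = false  [terminal]
2. n4.idx = false  [terminal]
3. n2.wid = 25  [25]
4. n2.cnt = 5  [5]
5. n2.val = false  [e.off and h.idx]
6. n6.off = true  [terminal]
7. n7.off = "vm"  [terminal]
8. n5.mk = "vmw"  [g.off ++ "w"]
9. n5.cnt = 15  [len(g.off) + 13]
10. n5.fin = 5  [len(g.off) + 3]
11. n1.wid = 0  [D.fin - 5]
12. n1.cnt = 6  [S₁.wid + S₁.cnt - 24]
13. n1.val = false  [S₁.cnt > 5]
14. n8.fin = "zr"  ["zr"]
15. n10.key = -8  [terminal]
16. n11.off = "nq"  [terminal]
17. n12.idx = true  [terminal]
18. n9.wid = 24  [a.key * 2 + 40]
19. n9.cnt = 30  [a.key * -1 + 22]
20. n9.val = true  [h.idx == true]
21. n8.tag = 12  [len(C.fin) + 10]
22. n13.depth = "vr"  ["vr"]
23. n15.key = 20  [terminal]
24. n14.wid = 1  [a.key * 2 - 39]
25. n14.cnt = 3  [3]
26. n14.val = false  [a.key > 20]
27. n13.fin = true  [S.val == false]
28. n0.wid = -1  [C.tag * 3 - 37]
29. n0.cnt = 1  [S₁.wid * 3 + 1]
30. n0.val = true  [E.fin == true]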